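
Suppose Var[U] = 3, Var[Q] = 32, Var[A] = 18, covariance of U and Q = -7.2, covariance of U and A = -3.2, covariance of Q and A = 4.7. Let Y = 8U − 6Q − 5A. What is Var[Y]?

Var[Y] = a²·Var[U] + b²·Var[Q] + c²·Var[A] + 2ab·covariance of U and Q + 2ac·covariance of U and A + 2bc·covariance of Q and A, with a = 8, b = -6, c = -5.
= 192 + 1152 + 450 + 691.2 + 256 + 282
= 3023.2.

Var[Y] = 3023.2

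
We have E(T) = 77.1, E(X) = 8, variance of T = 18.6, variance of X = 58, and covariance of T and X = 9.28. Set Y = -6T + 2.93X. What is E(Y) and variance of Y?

E(Y) = -439.16, variance of Y = 841.2394

E(Y) = (-6)·E(T) + 2.93·E(X) = (-6)·77.1 + 2.93·8 = -439.16.
variance of Y = a²·variance of T + b²·variance of X + 2ab·covariance of T and X with a = -6, b = 2.93.
= (-6)²·18.6 + 2.93²·58 + 2·(-6)·2.93·9.28
= 669.6 + 497.9242 + (-326.2848) = 841.2394.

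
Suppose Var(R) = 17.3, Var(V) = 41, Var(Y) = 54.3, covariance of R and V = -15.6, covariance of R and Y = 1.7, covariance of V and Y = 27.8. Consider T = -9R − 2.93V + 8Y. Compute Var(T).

Var(T) = a²·Var(R) + b²·Var(V) + c²·Var(Y) + 2ab·covariance of R and V + 2ac·covariance of R and Y + 2bc·covariance of V and Y, with a = -9, b = -2.93, c = 8.
= 1401.3 + 351.9809 + 3475.2 + (-822.744) + (-244.8) + (-1303.264)
= 2857.6729.

Var(T) = 2857.6729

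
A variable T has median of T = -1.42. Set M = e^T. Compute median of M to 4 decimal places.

median of M = 0.2417

e^T is monotone on this domain, so median of M = exp(-1.42) ≈ 0.2417.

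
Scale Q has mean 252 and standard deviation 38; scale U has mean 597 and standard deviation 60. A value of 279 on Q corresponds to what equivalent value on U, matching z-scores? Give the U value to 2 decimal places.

z = (279 − 252)/38 ≈ 0.7105.
U = 597 + z·60 = 597 + (279 − 252)·60/38 ≈ 639.63.

U = 639.63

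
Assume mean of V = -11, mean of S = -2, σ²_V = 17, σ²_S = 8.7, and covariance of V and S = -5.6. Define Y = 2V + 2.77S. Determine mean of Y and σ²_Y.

mean of Y = 2·mean of V + 2.77·mean of S = 2·(-11) + 2.77·(-2) = -27.54.
σ²_Y = a²·σ²_V + b²·σ²_S + 2ab·covariance of V and S with a = 2, b = 2.77.
= 2²·17 + 2.77²·8.7 + 2·2·2.77·(-5.6)
= 68 + 66.75423 + (-62.048) = 72.70623.

mean of Y = -27.54, σ²_Y = 72.70623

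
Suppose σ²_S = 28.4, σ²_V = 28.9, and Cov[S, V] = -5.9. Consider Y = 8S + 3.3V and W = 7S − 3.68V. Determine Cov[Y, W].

Cov[Y, W] = 1276.8444

By bilinearity, Cov[Y, W] = ac·σ²_S + bd·σ²_V + (ad+bc)·Cov[S, V], with a=8, b=3.3, c=7, d=-3.68.
ac·σ²_S = 8·7·28.4 = 1590.4
bd·σ²_V = 3.3·(-3.68)·28.9 = -350.9616
(ad+bc)·Cov[S, V] = (-6.34)·(-5.9) = 37.406
Cov[Y, W] = 1590.4 + (-350.9616) + 37.406 = 1276.8444.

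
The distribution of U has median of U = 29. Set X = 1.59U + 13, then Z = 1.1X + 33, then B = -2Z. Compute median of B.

median of X = 1.59·29 + 13 = 59.11.
median of Z = 1.1·59.11 + 33 = 98.021.
median of B = (-2)·98.021 = -196.042.

median of B = -196.042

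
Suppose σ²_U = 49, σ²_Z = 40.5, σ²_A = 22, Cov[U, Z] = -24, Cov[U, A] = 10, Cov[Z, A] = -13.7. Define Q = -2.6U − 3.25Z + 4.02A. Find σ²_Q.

σ²_Q = a²·σ²_U + b²·σ²_Z + c²·σ²_A + 2ab·Cov[U, Z] + 2ac·Cov[U, A] + 2bc·Cov[Z, A], with a = -2.6, b = -3.25, c = 4.02.
= 331.24 + 427.78125 + 355.5288 + (-405.6) + (-209.04) + 357.981
= 857.89105.

σ²_Q = 857.89105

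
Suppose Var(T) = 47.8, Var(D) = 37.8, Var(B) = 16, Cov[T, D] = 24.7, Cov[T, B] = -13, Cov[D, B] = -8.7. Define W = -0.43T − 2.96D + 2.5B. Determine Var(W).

Var(W) = 659.61302

Var(W) = a²·Var(T) + b²·Var(D) + c²·Var(B) + 2ab·Cov[T, D] + 2ac·Cov[T, B] + 2bc·Cov[D, B], with a = -0.43, b = -2.96, c = 2.5.
= 8.83822 + 331.18848 + 100 + 62.87632 + 27.95 + 128.76
= 659.61302.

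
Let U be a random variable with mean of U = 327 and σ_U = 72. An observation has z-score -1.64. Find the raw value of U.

U = 208.92

U = mean of U + z·σ_U = 327 + (-1.64)·72 = 208.92.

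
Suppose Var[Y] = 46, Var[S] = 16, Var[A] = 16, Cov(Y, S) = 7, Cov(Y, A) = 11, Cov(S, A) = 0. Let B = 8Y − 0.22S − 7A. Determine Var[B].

Var[B] = 2472.1344

Var[B] = a²·Var[Y] + b²·Var[S] + c²·Var[A] + 2ab·Cov(Y, S) + 2ac·Cov(Y, A) + 2bc·Cov(S, A), with a = 8, b = -0.22, c = -7.
= 2944 + 0.7744 + 784 + (-24.64) + (-1232) + 0
= 2472.1344.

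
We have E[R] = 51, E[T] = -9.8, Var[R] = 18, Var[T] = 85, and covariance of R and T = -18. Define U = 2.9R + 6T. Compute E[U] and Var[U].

E[U] = 2.9·E[R] + 6·E[T] = 2.9·51 + 6·(-9.8) = 89.1.
Var[U] = a²·Var[R] + b²·Var[T] + 2ab·covariance of R and T with a = 2.9, b = 6.
= 2.9²·18 + 6²·85 + 2·2.9·6·(-18)
= 151.38 + 3060 + (-626.4) = 2584.98.

E[U] = 89.1, Var[U] = 2584.98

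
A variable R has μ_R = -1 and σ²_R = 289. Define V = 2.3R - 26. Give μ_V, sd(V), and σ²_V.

μ_V = -28.3, sd(V) = 39.1, σ²_V = 1528.81

V = 2.3R - 26 is linear with a = 2.3, b = -26.
μ_V = a·μ_R + b = 2.3·(-1) + (-26) = -28.3.
sd(R) = √289 = 17.
sd(V) = |a|·sd(R) = |2.3|·17 = 39.1.
σ²_V = a²·σ²_R = 2.3²·289 = 1528.81 (the additive constant -26 does not affect variance).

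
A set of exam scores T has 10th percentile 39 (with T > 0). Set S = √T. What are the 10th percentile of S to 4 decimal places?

10th percentile of S = 6.245

√T is increasing, so P_{10}(S) = g(P_{10}(T)) ≈ 6.245.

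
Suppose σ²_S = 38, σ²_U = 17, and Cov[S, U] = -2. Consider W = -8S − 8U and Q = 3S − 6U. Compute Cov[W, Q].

Cov[W, Q] = -144

By bilinearity, Cov[W, Q] = ac·σ²_S + bd·σ²_U + (ad+bc)·Cov[S, U], with a=-8, b=-8, c=3, d=-6.
ac·σ²_S = (-8)·3·38 = -912
bd·σ²_U = (-8)·(-6)·17 = 816
(ad+bc)·Cov[S, U] = (24)·(-2) = -48
Cov[W, Q] = -912 + 816 + (-48) = -144.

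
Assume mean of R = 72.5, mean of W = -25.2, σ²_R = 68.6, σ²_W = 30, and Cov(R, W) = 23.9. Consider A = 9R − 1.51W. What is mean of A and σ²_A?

mean of A = 9·mean of R + (-1.51)·mean of W = 9·72.5 + (-1.51)·(-25.2) = 690.552.
σ²_A = a²·σ²_R + b²·σ²_W + 2ab·Cov(R, W) with a = 9, b = -1.51.
= 9²·68.6 + (-1.51)²·30 + 2·9·(-1.51)·23.9
= 5556.6 + 68.403 + (-649.602) = 4975.401.

mean of A = 690.552, σ²_A = 4975.401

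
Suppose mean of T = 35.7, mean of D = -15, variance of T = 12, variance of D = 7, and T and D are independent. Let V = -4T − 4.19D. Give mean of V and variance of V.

mean of V = -79.95, variance of V = 314.8927

mean of V = (-4)·mean of T + (-4.19)·mean of D = (-4)·35.7 + (-4.19)·(-15) = -79.95.
variance of V = a²·variance of T + b²·variance of D + 2ab·Cov(T, D) with a = -4, b = -4.19.
Independence gives Cov(T, D) = 0.
= (-4)²·12 + (-4.19)²·7 + 2·(-4)·(-4.19)·0
= 192 + 122.8927 + 0 = 314.8927.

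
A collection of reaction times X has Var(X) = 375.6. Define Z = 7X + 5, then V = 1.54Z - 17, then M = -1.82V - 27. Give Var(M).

Var(Z) = 7²·375.6 = 18404.4.
Var(V) = 1.54²·18404.4 = 43647.87504.
Var(M) = (-1.82)²·43647.87504 = 144579.221282496.

Var(M) = 144579.221282496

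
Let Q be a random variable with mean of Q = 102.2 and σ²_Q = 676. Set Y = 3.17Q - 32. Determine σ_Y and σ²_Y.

Y = 3.17Q - 32 is linear with a = 3.17, b = -32.
σ_Q = √676 = 26.
σ_Y = |a|·σ_Q = |3.17|·26 = 82.42.
σ²_Y = a²·σ²_Q = 3.17²·676 = 6793.0564 (the additive constant -32 does not affect variance).

σ_Y = 82.42, σ²_Y = 6793.0564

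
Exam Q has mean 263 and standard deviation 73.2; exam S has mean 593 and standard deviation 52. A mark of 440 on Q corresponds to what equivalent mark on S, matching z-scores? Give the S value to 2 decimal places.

z = (440 − 263)/73.2 ≈ 2.418.
S = 593 + z·52 = 593 + (440 − 263)·52/73.2 ≈ 718.74.

S = 718.74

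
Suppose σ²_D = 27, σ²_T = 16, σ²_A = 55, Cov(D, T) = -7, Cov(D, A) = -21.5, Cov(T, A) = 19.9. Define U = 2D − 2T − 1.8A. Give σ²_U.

σ²_U = 704.28

σ²_U = a²·σ²_D + b²·σ²_T + c²·σ²_A + 2ab·Cov(D, T) + 2ac·Cov(D, A) + 2bc·Cov(T, A), with a = 2, b = -2, c = -1.8.
= 108 + 64 + 178.2 + 56 + 154.8 + 143.28
= 704.28.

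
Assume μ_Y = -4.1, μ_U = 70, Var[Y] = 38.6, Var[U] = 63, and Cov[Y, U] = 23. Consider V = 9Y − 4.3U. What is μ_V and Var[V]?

μ_V = 9·μ_Y + (-4.3)·μ_U = 9·(-4.1) + (-4.3)·70 = -337.9.
Var[V] = a²·Var[Y] + b²·Var[U] + 2ab·Cov[Y, U] with a = 9, b = -4.3.
= 9²·38.6 + (-4.3)²·63 + 2·9·(-4.3)·23
= 3126.6 + 1164.87 + (-1780.2) = 2511.27.

μ_V = -337.9, Var[V] = 2511.27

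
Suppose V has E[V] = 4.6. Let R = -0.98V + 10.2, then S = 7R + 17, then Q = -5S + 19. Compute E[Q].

E[R] = (-0.98)·4.6 + 10.2 = 5.692.
E[S] = 7·5.692 + 17 = 56.844.
E[Q] = (-5)·56.844 + 19 = -265.22.

E[Q] = -265.22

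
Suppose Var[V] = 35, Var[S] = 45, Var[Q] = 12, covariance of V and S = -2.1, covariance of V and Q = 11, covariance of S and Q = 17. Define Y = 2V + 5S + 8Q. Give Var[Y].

Var[Y] = a²·Var[V] + b²·Var[S] + c²·Var[Q] + 2ab·covariance of V and S + 2ac·covariance of V and Q + 2bc·covariance of S and Q, with a = 2, b = 5, c = 8.
= 140 + 1125 + 768 + (-42) + 352 + 1360
= 3703.

Var[Y] = 3703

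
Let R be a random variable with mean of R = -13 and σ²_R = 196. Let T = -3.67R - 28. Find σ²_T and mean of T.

σ²_T = 2639.9044, mean of T = 19.71

T = -3.67R - 28 is linear with a = -3.67, b = -28.
σ²_T = a²·σ²_R = (-3.67)²·196 = 2639.9044 (the additive constant -28 does not affect variance).
mean of T = a·mean of R + b = (-3.67)·(-13) + (-28) = 19.71.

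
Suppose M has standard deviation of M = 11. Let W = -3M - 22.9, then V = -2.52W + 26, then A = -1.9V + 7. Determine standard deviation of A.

standard deviation of W = |-3|·11 = 33.
standard deviation of V = |-2.52|·33 = 83.16.
standard deviation of A = |-1.9|·83.16 = 158.004.

standard deviation of A = 158.004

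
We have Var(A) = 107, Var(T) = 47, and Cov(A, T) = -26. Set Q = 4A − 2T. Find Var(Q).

Var(Q) = 2316

Var(Q) = a²·Var(A) + b²·Var(T) + 2ab·Cov(A, T) with a = 4, b = -2.
= 4²·107 + (-2)²·47 + 2·4·(-2)·(-26)
= 1712 + 188 + 416 = 2316.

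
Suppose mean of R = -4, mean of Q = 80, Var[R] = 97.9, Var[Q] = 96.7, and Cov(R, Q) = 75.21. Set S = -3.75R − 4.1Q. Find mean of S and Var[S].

mean of S = -313, Var[S] = 5314.95325

mean of S = (-3.75)·mean of R + (-4.1)·mean of Q = (-3.75)·(-4) + (-4.1)·80 = -313.
Var[S] = a²·Var[R] + b²·Var[Q] + 2ab·Cov(R, Q) with a = -3.75, b = -4.1.
= (-3.75)²·97.9 + (-4.1)²·96.7 + 2·(-3.75)·(-4.1)·75.21
= 1376.71875 + 1625.527 + 2312.7075 = 5314.95325.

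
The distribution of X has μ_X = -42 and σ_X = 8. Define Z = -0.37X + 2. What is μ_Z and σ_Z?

Z = -0.37X + 2 is linear with a = -0.37, b = 2.
μ_Z = a·μ_X + b = (-0.37)·(-42) + 2 = 17.54.
σ_Z = |a|·σ_X = |-0.37|·8 = 2.96.

μ_Z = 17.54, σ_Z = 2.96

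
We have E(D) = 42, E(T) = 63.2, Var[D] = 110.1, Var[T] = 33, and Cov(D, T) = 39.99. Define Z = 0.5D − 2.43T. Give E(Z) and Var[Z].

E(Z) = 0.5·E(D) + (-2.43)·E(T) = 0.5·42 + (-2.43)·63.2 = -132.576.
Var[Z] = a²·Var[D] + b²·Var[T] + 2ab·Cov(D, T) with a = 0.5, b = -2.43.
= 0.5²·110.1 + (-2.43)²·33 + 2·0.5·(-2.43)·39.99
= 27.525 + 194.8617 + (-97.1757) = 125.211.

E(Z) = -132.576, Var[Z] = 125.211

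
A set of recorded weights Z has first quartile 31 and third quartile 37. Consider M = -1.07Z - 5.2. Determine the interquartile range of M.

IQR of Z = Q3 − Q1 = 37 − 31 = 6.
Under M = aZ + b, IQR(M) = |a|·IQR(Z) = |-1.07|·6 = 6.42 (shifts cancel; spread scales by |a|).

IQR(M) = 6.42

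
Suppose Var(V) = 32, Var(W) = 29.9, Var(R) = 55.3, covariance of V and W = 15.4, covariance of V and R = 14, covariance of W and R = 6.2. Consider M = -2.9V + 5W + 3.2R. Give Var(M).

Var(M) = a²·Var(V) + b²·Var(W) + c²·Var(R) + 2ab·covariance of V and W + 2ac·covariance of V and R + 2bc·covariance of W and R, with a = -2.9, b = 5, c = 3.2.
= 269.12 + 747.5 + 566.272 + (-446.6) + (-259.84) + 198.4
= 1074.852.

Var(M) = 1074.852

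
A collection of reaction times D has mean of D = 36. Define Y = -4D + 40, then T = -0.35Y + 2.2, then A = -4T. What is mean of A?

mean of Y = (-4)·36 + 40 = -104.
mean of T = (-0.35)·(-104) + 2.2 = 38.6.
mean of A = (-4)·38.6 = -154.4.

mean of A = -154.4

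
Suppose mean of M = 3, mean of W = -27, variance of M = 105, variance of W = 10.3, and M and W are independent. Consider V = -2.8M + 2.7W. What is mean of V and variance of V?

mean of V = -81.3, variance of V = 898.287

mean of V = (-2.8)·mean of M + 2.7·mean of W = (-2.8)·3 + 2.7·(-27) = -81.3.
variance of V = a²·variance of M + b²·variance of W + 2ab·Cov[M, W] with a = -2.8, b = 2.7.
Independence gives Cov[M, W] = 0.
= (-2.8)²·105 + 2.7²·10.3 + 2·(-2.8)·2.7·0
= 823.2 + 75.087 + 0 = 898.287.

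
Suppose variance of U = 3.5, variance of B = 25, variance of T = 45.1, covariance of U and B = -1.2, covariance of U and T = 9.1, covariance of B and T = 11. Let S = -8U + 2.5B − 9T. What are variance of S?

variance of S = 4896.75

variance of S = a²·variance of U + b²·variance of B + c²·variance of T + 2ab·covariance of U and B + 2ac·covariance of U and T + 2bc·covariance of B and T, with a = -8, b = 2.5, c = -9.
= 224 + 156.25 + 3653.1 + 48 + 1310.4 + (-495)
= 4896.75.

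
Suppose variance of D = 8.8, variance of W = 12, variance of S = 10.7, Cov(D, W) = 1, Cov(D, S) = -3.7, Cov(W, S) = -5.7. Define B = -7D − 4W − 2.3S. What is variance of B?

variance of B = 511.783

variance of B = a²·variance of D + b²·variance of W + c²·variance of S + 2ab·Cov(D, W) + 2ac·Cov(D, S) + 2bc·Cov(W, S), with a = -7, b = -4, c = -2.3.
= 431.2 + 192 + 56.603 + 56 + (-119.14) + (-104.88)
= 511.783.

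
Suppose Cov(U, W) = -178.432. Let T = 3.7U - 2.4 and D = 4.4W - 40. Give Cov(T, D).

Cov(T, D) = -2904.87296

Cov(T, D) = a·c·Cov(U, W) = 3.7·4.4·(-178.432) = -2904.87296. Additive constants drop out.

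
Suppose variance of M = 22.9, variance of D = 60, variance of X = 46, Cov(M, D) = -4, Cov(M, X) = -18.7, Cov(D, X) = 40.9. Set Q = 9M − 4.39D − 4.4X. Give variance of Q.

variance of Q = 7278.9548

variance of Q = a²·variance of M + b²·variance of D + c²·variance of X + 2ab·Cov(M, D) + 2ac·Cov(M, X) + 2bc·Cov(D, X), with a = 9, b = -4.39, c = -4.4.
= 1854.9 + 1156.326 + 890.56 + 316.08 + 1481.04 + 1580.0488
= 7278.9548.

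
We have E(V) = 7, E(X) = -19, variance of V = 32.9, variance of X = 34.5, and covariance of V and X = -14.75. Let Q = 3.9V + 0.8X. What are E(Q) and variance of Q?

E(Q) = 3.9·E(V) + 0.8·E(X) = 3.9·7 + 0.8·(-19) = 12.1.
variance of Q = a²·variance of V + b²·variance of X + 2ab·covariance of V and X with a = 3.9, b = 0.8.
= 3.9²·32.9 + 0.8²·34.5 + 2·3.9·0.8·(-14.75)
= 500.409 + 22.08 + (-92.04) = 430.449.

E(Q) = 12.1, variance of Q = 430.449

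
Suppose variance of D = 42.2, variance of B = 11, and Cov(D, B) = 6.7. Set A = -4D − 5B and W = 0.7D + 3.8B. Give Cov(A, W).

Cov(A, W) = -452.45

By bilinearity, Cov(A, W) = ac·variance of D + bd·variance of B + (ad+bc)·Cov(D, B), with a=-4, b=-5, c=0.7, d=3.8.
ac·variance of D = (-4)·0.7·42.2 = -118.16
bd·variance of B = (-5)·3.8·11 = -209
(ad+bc)·Cov(D, B) = (-18.7)·6.7 = -125.29
Cov(A, W) = -118.16 + (-209) + (-125.29) = -452.45.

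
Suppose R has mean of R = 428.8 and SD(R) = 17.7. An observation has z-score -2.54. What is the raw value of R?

R = mean of R + z·SD(R) = 428.8 + (-2.54)·17.7 = 383.842.

R = 383.842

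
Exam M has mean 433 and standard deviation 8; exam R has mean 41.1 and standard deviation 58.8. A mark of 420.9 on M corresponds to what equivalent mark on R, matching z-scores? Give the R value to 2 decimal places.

z = (420.9 − 433)/8 = -1.5125.
R = 41.1 + z·58.8 = 41.1 + (420.9 − 433)·58.8/8 ≈ -47.84.

R = -47.84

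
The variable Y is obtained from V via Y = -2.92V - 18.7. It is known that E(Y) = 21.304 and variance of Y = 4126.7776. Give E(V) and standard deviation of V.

E(V) = -13.7, standard deviation of V = 22

From Y = -2.92V - 18.7: E(Y) = a·E(V) + b, so E(V) = (E(Y) − b)/a = (21.304 − (-18.7))/(-2.92) = -13.7.
standard deviation of Y = √4126.7776 = 64.24.
standard deviation of Y = |a|·standard deviation of V, so standard deviation of V = 64.24/|-2.92| = 22.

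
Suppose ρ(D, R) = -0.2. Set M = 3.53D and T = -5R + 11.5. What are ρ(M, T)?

ρ(M, T) = 0.2

Linear rescalings preserve |correlation|; the slopes 3.53 and -5 have opposite signs, so the correlation flips sign: ρ(M, T) = −ρ(D, R) = 0.2.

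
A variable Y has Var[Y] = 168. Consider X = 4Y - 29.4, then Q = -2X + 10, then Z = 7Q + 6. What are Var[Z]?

Var[Z] = 526848

Var[X] = 4²·168 = 2688.
Var[Q] = (-2)²·2688 = 10752.
Var[Z] = 7²·10752 = 526848.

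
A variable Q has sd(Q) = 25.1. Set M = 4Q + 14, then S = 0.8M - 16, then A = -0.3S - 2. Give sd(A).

sd(A) = 24.096

sd(M) = |4|·25.1 = 100.4.
sd(S) = |0.8|·100.4 = 80.32.
sd(A) = |-0.3|·80.32 = 24.096.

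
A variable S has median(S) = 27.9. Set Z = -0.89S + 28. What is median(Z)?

A linear map preserves order up to sign, so median(Z) = a·median(S) + b = (-0.89)·27.9 + 28 = 3.169.

median(Z) = 3.169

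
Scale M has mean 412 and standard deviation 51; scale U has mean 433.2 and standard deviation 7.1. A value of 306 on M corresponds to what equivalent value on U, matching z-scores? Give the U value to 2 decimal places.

U = 418.44

z = (306 − 412)/51 ≈ -2.0784.
U = 433.2 + z·7.1 = 433.2 + (306 − 412)·7.1/51 ≈ 418.44.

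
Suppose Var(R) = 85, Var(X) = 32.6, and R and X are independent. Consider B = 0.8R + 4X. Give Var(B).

Var(B) = 576

Var(B) = a²·Var(R) + b²·Var(X) + 2ab·Cov(R, X) with a = 0.8, b = 4.
Independence gives Cov(R, X) = 0.
= 0.8²·85 + 4²·32.6 + 2·0.8·4·0
= 54.4 + 521.6 + 0 = 576.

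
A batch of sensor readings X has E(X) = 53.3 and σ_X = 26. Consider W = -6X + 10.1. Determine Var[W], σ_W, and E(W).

Var[W] = 24336, σ_W = 156, E(W) = -309.7

W = -6X + 10.1 is linear with a = -6, b = 10.1.
Var[X] = 26² = 676.
Var[W] = a²·Var[X] = (-6)²·676 = 24336 (the additive constant 10.1 does not affect variance).
σ_W = |a|·σ_X = |-6|·26 = 156.
E(W) = a·E(X) + b = (-6)·53.3 + 10.1 = -309.7.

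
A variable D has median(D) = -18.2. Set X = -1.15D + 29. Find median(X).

median(X) = 49.93

A linear map preserves order up to sign, so median(X) = a·median(D) + b = (-1.15)·(-18.2) + 29 = 49.93.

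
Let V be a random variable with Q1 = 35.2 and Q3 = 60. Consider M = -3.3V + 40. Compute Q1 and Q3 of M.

a = -3.3 < 0 reverses order: Q1(M) comes from Q3(V), Q3(M) from Q1(V).
Q1(M) = (-3.3)·60 + 40 = -158; Q3(M) = (-3.3)·35.2 + 40 = -76.16.

Q1(M) = -158, Q3(M) = -76.16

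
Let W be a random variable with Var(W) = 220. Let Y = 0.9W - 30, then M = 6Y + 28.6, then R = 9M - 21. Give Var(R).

Var(Y) = 0.9²·220 = 178.2.
Var(M) = 6²·178.2 = 6415.2.
Var(R) = 9²·6415.2 = 519631.2.

Var(R) = 519631.2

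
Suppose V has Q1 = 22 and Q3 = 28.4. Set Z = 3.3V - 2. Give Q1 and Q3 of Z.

Q1(Z) = 70.6, Q3(Z) = 91.72

a = 3.3 > 0: Q1(Z) = a·Q1(V)+b = 70.6, Q3(Z) = a·Q3(V)+b = 91.72.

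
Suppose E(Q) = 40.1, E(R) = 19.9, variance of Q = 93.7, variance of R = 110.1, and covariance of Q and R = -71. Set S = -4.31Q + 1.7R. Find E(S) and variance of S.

E(S) = (-4.31)·E(Q) + 1.7·E(R) = (-4.31)·40.1 + 1.7·19.9 = -139.001.
variance of S = a²·variance of Q + b²·variance of R + 2ab·covariance of Q and R with a = -4.31, b = 1.7.
= (-4.31)²·93.7 + 1.7²·110.1 + 2·(-4.31)·1.7·(-71)
= 1740.58057 + 318.189 + 1040.434 = 3099.20357.

E(S) = -139.001, variance of S = 3099.20357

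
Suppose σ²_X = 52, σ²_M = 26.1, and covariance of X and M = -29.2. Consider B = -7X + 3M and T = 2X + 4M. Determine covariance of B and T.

covariance of B and T = 227.6

By bilinearity, covariance of B and T = ac·σ²_X + bd·σ²_M + (ad+bc)·covariance of X and M, with a=-7, b=3, c=2, d=4.
ac·σ²_X = (-7)·2·52 = -728
bd·σ²_M = 3·4·26.1 = 313.2
(ad+bc)·covariance of X and M = (-22)·(-29.2) = 642.4
covariance of B and T = -728 + 313.2 + 642.4 = 227.6.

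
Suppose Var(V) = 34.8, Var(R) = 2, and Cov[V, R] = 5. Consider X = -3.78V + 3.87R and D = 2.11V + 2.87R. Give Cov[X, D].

Cov[X, D] = -268.75854

By bilinearity, Cov[X, D] = ac·Var(V) + bd·Var(R) + (ad+bc)·Cov[V, R], with a=-3.78, b=3.87, c=2.11, d=2.87.
ac·Var(V) = (-3.78)·2.11·34.8 = -277.55784
bd·Var(R) = 3.87·2.87·2 = 22.2138
(ad+bc)·Cov[V, R] = (-2.6829)·5 = -13.4145
Cov[X, D] = -277.55784 + 22.2138 + (-13.4145) = -268.75854.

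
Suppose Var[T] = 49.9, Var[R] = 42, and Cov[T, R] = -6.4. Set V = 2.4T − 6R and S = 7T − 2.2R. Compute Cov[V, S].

Cov[V, S] = 1695.312

By bilinearity, Cov[V, S] = ac·Var[T] + bd·Var[R] + (ad+bc)·Cov[T, R], with a=2.4, b=-6, c=7, d=-2.2.
ac·Var[T] = 2.4·7·49.9 = 838.32
bd·Var[R] = (-6)·(-2.2)·42 = 554.4
(ad+bc)·Cov[T, R] = (-47.28)·(-6.4) = 302.592
Cov[V, S] = 838.32 + 554.4 + 302.592 = 1695.312.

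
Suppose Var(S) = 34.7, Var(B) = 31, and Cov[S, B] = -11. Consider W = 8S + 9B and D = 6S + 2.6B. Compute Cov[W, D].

By bilinearity, Cov[W, D] = ac·Var(S) + bd·Var(B) + (ad+bc)·Cov[S, B], with a=8, b=9, c=6, d=2.6.
ac·Var(S) = 8·6·34.7 = 1665.6
bd·Var(B) = 9·2.6·31 = 725.4
(ad+bc)·Cov[S, B] = (74.8)·(-11) = -822.8
Cov[W, D] = 1665.6 + 725.4 + (-822.8) = 1568.2.

Cov[W, D] = 1568.2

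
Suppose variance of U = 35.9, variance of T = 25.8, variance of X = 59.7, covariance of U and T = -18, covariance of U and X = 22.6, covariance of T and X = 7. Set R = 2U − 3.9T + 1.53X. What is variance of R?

variance of R = a²·variance of U + b²·variance of T + c²·variance of X + 2ab·covariance of U and T + 2ac·covariance of U and X + 2bc·covariance of T and X, with a = 2, b = -3.9, c = 1.53.
= 143.6 + 392.418 + 139.75173 + 280.8 + 138.312 + (-83.538)
= 1011.34373.

variance of R = 1011.34373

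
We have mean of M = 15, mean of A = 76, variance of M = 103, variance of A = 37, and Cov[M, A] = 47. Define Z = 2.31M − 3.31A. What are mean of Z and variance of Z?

mean of Z = 2.31·mean of M + (-3.31)·mean of A = 2.31·15 + (-3.31)·76 = -216.91.
variance of Z = a²·variance of M + b²·variance of A + 2ab·Cov[M, A] with a = 2.31, b = -3.31.
= 2.31²·103 + (-3.31)²·37 + 2·2.31·(-3.31)·47
= 549.6183 + 405.3757 + (-718.7334) = 236.2606.

mean of Z = -216.91, variance of Z = 236.2606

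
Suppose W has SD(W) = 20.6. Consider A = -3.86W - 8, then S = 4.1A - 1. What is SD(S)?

SD(A) = |-3.86|·20.6 = 79.516.
SD(S) = |4.1|·79.516 = 326.0156.

SD(S) = 326.0156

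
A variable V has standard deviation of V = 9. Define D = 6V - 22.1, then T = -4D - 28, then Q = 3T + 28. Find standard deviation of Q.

standard deviation of D = |6|·9 = 54.
standard deviation of T = |-4|·54 = 216.
standard deviation of Q = |3|·216 = 648.

standard deviation of Q = 648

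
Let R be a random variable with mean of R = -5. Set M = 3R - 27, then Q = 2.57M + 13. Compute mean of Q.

mean of M = 3·(-5) + (-27) = -42.
mean of Q = 2.57·(-42) + 13 = -94.94.

mean of Q = -94.94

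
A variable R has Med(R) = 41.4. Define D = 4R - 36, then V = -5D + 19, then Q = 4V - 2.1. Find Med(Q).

Med(D) = 4·41.4 + (-36) = 129.6.
Med(V) = (-5)·129.6 + 19 = -629.
Med(Q) = 4·(-629) + (-2.1) = -2518.1.

Med(Q) = -2518.1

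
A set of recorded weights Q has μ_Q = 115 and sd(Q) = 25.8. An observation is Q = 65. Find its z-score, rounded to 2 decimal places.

z = (Q − μ_Q) / sd(Q) = (65 − 115) / 25.8 ≈ -1.94.

z = -1.94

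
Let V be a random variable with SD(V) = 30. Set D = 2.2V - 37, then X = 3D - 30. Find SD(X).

SD(D) = |2.2|·30 = 66.
SD(X) = |3|·66 = 198.

SD(X) = 198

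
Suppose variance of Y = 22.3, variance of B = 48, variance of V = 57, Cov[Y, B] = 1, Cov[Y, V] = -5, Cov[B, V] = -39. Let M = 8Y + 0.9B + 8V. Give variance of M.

variance of M = 3926.88

variance of M = a²·variance of Y + b²·variance of B + c²·variance of V + 2ab·Cov[Y, B] + 2ac·Cov[Y, V] + 2bc·Cov[B, V], with a = 8, b = 0.9, c = 8.
= 1427.2 + 38.88 + 3648 + 14.4 + (-640) + (-561.6)
= 3926.88.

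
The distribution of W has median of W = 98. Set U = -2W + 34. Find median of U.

median of U = -162

A linear map preserves order up to sign, so median of U = a·median of W + b = (-2)·98 + 34 = -162.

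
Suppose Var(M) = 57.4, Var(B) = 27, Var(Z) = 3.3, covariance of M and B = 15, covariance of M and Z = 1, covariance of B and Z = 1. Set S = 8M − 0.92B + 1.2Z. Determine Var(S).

Var(S) = 3497.3968

Var(S) = a²·Var(M) + b²·Var(B) + c²·Var(Z) + 2ab·covariance of M and B + 2ac·covariance of M and Z + 2bc·covariance of B and Z, with a = 8, b = -0.92, c = 1.2.
= 3673.6 + 22.8528 + 4.752 + (-220.8) + 19.2 + (-2.208)
= 3497.3968.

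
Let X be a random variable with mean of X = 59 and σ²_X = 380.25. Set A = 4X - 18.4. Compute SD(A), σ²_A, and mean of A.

SD(A) = 78, σ²_A = 6084, mean of A = 217.6

A = 4X - 18.4 is linear with a = 4, b = -18.4.
SD(X) = √380.25 = 19.5.
SD(A) = |a|·SD(X) = |4|·19.5 = 78.
σ²_A = a²·σ²_X = 4²·380.25 = 6084 (the additive constant -18.4 does not affect variance).
mean of A = a·mean of X + b = 4·59 + (-18.4) = 217.6.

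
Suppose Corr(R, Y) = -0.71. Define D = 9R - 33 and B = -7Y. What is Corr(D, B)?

Corr(D, B) = 0.71

Linear rescalings preserve |correlation|; the slopes 9 and -7 have opposite signs, so the correlation flips sign: Corr(D, B) = −Corr(R, Y) = 0.71.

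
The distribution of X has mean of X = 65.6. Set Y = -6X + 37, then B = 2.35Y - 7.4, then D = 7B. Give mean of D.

mean of Y = (-6)·65.6 + 37 = -356.6.
mean of B = 2.35·(-356.6) + (-7.4) = -845.41.
mean of D = 7·(-845.41) = -5917.87.

mean of D = -5917.87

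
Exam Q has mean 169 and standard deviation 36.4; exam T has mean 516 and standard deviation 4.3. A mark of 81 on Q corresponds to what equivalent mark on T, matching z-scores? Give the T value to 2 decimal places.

T = 505.60

z = (81 − 169)/36.4 ≈ -2.4176.
T = 516 + z·4.3 = 516 + (81 − 169)·4.3/36.4 ≈ 505.60.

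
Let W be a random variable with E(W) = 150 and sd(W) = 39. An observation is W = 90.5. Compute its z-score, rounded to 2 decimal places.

z = -1.53

z = (W − E(W)) / sd(W) = (90.5 − 150) / 39 ≈ -1.53.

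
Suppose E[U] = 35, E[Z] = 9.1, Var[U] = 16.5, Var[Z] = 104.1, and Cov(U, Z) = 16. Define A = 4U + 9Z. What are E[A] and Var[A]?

E[A] = 221.9, Var[A] = 9848.1

E[A] = 4·E[U] + 9·E[Z] = 4·35 + 9·9.1 = 221.9.
Var[A] = a²·Var[U] + b²·Var[Z] + 2ab·Cov(U, Z) with a = 4, b = 9.
= 4²·16.5 + 9²·104.1 + 2·4·9·16
= 264 + 8432.1 + 1152 = 9848.1.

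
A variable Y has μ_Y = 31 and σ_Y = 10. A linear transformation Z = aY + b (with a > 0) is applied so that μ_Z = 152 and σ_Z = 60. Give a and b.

a = 6, b = -34

σ_Z = a·σ_Y (a > 0), so a = 60/10 = 6.
μ_Z = a·μ_Y + b, so b = 152 − 6·31 = -34.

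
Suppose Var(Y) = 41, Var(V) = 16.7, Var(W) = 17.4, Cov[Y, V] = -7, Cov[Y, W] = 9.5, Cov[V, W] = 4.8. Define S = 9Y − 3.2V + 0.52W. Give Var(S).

Var(S) = a²·Var(Y) + b²·Var(V) + c²·Var(W) + 2ab·Cov[Y, V] + 2ac·Cov[Y, W] + 2bc·Cov[V, W], with a = 9, b = -3.2, c = 0.52.
= 3321 + 171.008 + 4.70496 + 403.2 + 88.92 + (-15.9744)
= 3972.85856.

Var(S) = 3972.85856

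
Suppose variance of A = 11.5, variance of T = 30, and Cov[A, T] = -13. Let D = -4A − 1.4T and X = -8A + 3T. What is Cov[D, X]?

By bilinearity, Cov[D, X] = ac·variance of A + bd·variance of T + (ad+bc)·Cov[A, T], with a=-4, b=-1.4, c=-8, d=3.
ac·variance of A = (-4)·(-8)·11.5 = 368
bd·variance of T = (-1.4)·3·30 = -126
(ad+bc)·Cov[A, T] = (-0.8)·(-13) = 10.4
Cov[D, X] = 368 + (-126) + 10.4 = 252.4.

Cov[D, X] = 252.4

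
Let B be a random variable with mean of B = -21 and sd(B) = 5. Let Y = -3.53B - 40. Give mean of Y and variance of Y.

mean of Y = 34.13, variance of Y = 311.5225

Y = -3.53B - 40 is linear with a = -3.53, b = -40.
mean of Y = a·mean of B + b = (-3.53)·(-21) + (-40) = 34.13.
variance of B = 5² = 25.
variance of Y = a²·variance of B = (-3.53)²·25 = 311.5225 (the additive constant -40 does not affect variance).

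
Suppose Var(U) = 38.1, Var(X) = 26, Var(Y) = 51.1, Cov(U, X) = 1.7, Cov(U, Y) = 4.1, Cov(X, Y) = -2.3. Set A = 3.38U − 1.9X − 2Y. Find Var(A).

Var(A) = a²·Var(U) + b²·Var(X) + c²·Var(Y) + 2ab·Cov(U, X) + 2ac·Cov(U, Y) + 2bc·Cov(X, Y), with a = 3.38, b = -1.9, c = -2.
= 435.26964 + 93.86 + 204.4 + (-21.8348) + (-55.432) + (-17.48)
= 638.78284.

Var(A) = 638.78284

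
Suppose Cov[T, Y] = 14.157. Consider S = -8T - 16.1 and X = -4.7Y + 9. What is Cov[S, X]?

Cov[S, X] = a·c·Cov[T, Y] = (-8)·(-4.7)·14.157 = 532.3032. Additive constants drop out.

Cov[S, X] = 532.3032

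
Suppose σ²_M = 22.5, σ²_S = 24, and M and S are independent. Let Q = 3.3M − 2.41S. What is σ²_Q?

σ²_Q = 384.4194

σ²_Q = a²·σ²_M + b²·σ²_S + 2ab·Cov(M, S) with a = 3.3, b = -2.41.
Independence gives Cov(M, S) = 0.
= 3.3²·22.5 + (-2.41)²·24 + 2·3.3·(-2.41)·0
= 245.025 + 139.3944 + 0 = 384.4194.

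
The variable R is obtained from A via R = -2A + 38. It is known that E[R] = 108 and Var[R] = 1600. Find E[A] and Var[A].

E[A] = -35, Var[A] = 400

From R = -2A + 38: E[R] = a·E[A] + b, so E[A] = (E[R] − b)/a = (108 − 38)/(-2) = -35.
Var[R] = a²·Var[A], so Var[A] = 1600/(-2)² = 400.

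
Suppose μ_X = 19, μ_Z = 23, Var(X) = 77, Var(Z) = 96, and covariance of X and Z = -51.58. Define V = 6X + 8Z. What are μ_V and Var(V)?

μ_V = 298, Var(V) = 3964.32

μ_V = 6·μ_X + 8·μ_Z = 6·19 + 8·23 = 298.
Var(V) = a²·Var(X) + b²·Var(Z) + 2ab·covariance of X and Z with a = 6, b = 8.
= 6²·77 + 8²·96 + 2·6·8·(-51.58)
= 2772 + 6144 + (-4951.68) = 3964.32.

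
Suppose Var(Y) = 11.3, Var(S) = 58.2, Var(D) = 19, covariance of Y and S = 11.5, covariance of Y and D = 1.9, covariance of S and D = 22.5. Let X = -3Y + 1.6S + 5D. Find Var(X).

Var(X) = 918.292

Var(X) = a²·Var(Y) + b²·Var(S) + c²·Var(D) + 2ab·covariance of Y and S + 2ac·covariance of Y and D + 2bc·covariance of S and D, with a = -3, b = 1.6, c = 5.
= 101.7 + 148.992 + 475 + (-110.4) + (-57) + 360
= 918.292.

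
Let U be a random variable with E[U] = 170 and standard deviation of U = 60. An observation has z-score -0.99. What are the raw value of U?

U = 110.6

U = E[U] + z·standard deviation of U = 170 + (-0.99)·60 = 110.6.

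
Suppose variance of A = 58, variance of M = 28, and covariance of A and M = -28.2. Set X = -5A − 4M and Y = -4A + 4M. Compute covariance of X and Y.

covariance of X and Y = 824.8

By bilinearity, covariance of X and Y = ac·variance of A + bd·variance of M + (ad+bc)·covariance of A and M, with a=-5, b=-4, c=-4, d=4.
ac·variance of A = (-5)·(-4)·58 = 1160
bd·variance of M = (-4)·4·28 = -448
(ad+bc)·covariance of A and M = (-4)·(-28.2) = 112.8
covariance of X and Y = 1160 + (-448) + 112.8 = 824.8.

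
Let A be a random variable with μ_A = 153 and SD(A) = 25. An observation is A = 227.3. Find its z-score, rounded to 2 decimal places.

z = 2.97

z = (A − μ_A) / SD(A) = (227.3 − 153) / 25 ≈ 2.97.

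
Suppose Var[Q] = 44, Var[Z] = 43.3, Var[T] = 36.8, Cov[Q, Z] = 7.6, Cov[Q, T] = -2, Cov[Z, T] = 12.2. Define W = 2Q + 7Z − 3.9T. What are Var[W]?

Var[W] = a²·Var[Q] + b²·Var[Z] + c²·Var[T] + 2ab·Cov[Q, Z] + 2ac·Cov[Q, T] + 2bc·Cov[Z, T], with a = 2, b = 7, c = -3.9.
= 176 + 2121.7 + 559.728 + 212.8 + 31.2 + (-666.12)
= 2435.308.

Var[W] = 2435.308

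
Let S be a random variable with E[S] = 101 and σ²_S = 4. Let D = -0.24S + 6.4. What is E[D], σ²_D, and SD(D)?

D = -0.24S + 6.4 is linear with a = -0.24, b = 6.4.
E[D] = a·E[S] + b = (-0.24)·101 + 6.4 = -17.84.
σ²_D = a²·σ²_S = (-0.24)²·4 = 0.2304 (the additive constant 6.4 does not affect variance).
SD(S) = √4 = 2.
SD(D) = |a|·SD(S) = |-0.24|·2 = 0.48.

E[D] = -17.84, σ²_D = 0.2304, SD(D) = 0.48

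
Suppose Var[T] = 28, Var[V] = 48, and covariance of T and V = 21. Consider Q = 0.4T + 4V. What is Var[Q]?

Var[Q] = 839.68

Var[Q] = a²·Var[T] + b²·Var[V] + 2ab·covariance of T and V with a = 0.4, b = 4.
= 0.4²·28 + 4²·48 + 2·0.4·4·21
= 4.48 + 768 + 67.2 = 839.68.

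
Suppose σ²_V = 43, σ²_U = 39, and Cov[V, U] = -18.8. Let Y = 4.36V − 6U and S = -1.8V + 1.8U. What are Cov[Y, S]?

Cov[Y, S] = -1109.2464

By bilinearity, Cov[Y, S] = ac·σ²_V + bd·σ²_U + (ad+bc)·Cov[V, U], with a=4.36, b=-6, c=-1.8, d=1.8.
ac·σ²_V = 4.36·(-1.8)·43 = -337.464
bd·σ²_U = (-6)·1.8·39 = -421.2
(ad+bc)·Cov[V, U] = (18.648)·(-18.8) = -350.5824
Cov[Y, S] = -337.464 + (-421.2) + (-350.5824) = -1109.2464.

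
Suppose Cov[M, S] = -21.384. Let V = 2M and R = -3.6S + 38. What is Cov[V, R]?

Cov[V, R] = a·c·Cov[M, S] = 2·(-3.6)·(-21.384) = 153.9648. Additive constants drop out.

Cov[V, R] = 153.9648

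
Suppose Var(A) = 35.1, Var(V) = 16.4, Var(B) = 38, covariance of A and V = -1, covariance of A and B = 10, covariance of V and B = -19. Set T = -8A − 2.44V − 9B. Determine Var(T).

Var(T) = a²·Var(A) + b²·Var(V) + c²·Var(B) + 2ab·covariance of A and V + 2ac·covariance of A and B + 2bc·covariance of V and B, with a = -8, b = -2.44, c = -9.
= 2246.4 + 97.63904 + 3078 + (-39.04) + 1440 + (-834.48)
= 5988.51904.

Var(T) = 5988.51904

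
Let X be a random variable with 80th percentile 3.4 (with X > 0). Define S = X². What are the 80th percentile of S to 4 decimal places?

X² is increasing, so P_{80}(S) = g(P_{80}(X)) = 11.56.

80th percentile of S = 11.56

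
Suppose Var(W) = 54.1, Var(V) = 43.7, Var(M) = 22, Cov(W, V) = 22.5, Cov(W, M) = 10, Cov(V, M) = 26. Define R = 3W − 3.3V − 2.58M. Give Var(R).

Var(R) = 951.6618

Var(R) = a²·Var(W) + b²·Var(V) + c²·Var(M) + 2ab·Cov(W, V) + 2ac·Cov(W, M) + 2bc·Cov(V, M), with a = 3, b = -3.3, c = -2.58.
= 486.9 + 475.893 + 146.4408 + (-445.5) + (-154.8) + 442.728
= 951.6618.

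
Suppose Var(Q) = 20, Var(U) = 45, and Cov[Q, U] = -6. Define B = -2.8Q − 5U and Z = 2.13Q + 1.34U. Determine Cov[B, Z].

Cov[B, Z] = -334.368

By bilinearity, Cov[B, Z] = ac·Var(Q) + bd·Var(U) + (ad+bc)·Cov[Q, U], with a=-2.8, b=-5, c=2.13, d=1.34.
ac·Var(Q) = (-2.8)·2.13·20 = -119.28
bd·Var(U) = (-5)·1.34·45 = -301.5
(ad+bc)·Cov[Q, U] = (-14.402)·(-6) = 86.412
Cov[B, Z] = -119.28 + (-301.5) + 86.412 = -334.368.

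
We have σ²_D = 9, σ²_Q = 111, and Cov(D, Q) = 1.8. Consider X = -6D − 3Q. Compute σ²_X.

σ²_X = a²·σ²_D + b²·σ²_Q + 2ab·Cov(D, Q) with a = -6, b = -3.
= (-6)²·9 + (-3)²·111 + 2·(-6)·(-3)·1.8
= 324 + 999 + 64.8 = 1387.8.

σ²_X = 1387.8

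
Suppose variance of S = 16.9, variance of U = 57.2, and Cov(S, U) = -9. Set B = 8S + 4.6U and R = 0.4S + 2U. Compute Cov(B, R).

Cov(B, R) = 419.76

By bilinearity, Cov(B, R) = ac·variance of S + bd·variance of U + (ad+bc)·Cov(S, U), with a=8, b=4.6, c=0.4, d=2.
ac·variance of S = 8·0.4·16.9 = 54.08
bd·variance of U = 4.6·2·57.2 = 526.24
(ad+bc)·Cov(S, U) = (17.84)·(-9) = -160.56
Cov(B, R) = 54.08 + 526.24 + (-160.56) = 419.76.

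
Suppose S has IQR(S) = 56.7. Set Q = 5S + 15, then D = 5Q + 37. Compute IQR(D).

IQR(D) = 1417.5

IQR(Q) = |5|·56.7 = 283.5.
IQR(D) = |5|·283.5 = 1417.5.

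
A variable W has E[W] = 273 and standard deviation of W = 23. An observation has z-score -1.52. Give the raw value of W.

W = E[W] + z·standard deviation of W = 273 + (-1.52)·23 = 238.04.

W = 238.04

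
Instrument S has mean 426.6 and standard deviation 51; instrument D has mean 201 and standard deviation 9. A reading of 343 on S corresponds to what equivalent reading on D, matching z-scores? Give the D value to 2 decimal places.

z = (343 − 426.6)/51 ≈ -1.6392.
D = 201 + z·9 = 201 + (343 − 426.6)·9/51 ≈ 186.25.

D = 186.25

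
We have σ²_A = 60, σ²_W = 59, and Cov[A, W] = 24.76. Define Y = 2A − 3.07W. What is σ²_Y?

σ²_Y = a²·σ²_A + b²·σ²_W + 2ab·Cov[A, W] with a = 2, b = -3.07.
= 2²·60 + (-3.07)²·59 + 2·2·(-3.07)·24.76
= 240 + 556.0691 + (-304.0528) = 492.0163.

σ²_Y = 492.0163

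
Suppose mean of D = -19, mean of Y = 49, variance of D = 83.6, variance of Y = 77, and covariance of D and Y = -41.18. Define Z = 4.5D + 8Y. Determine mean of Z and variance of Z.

mean of Z = 306.5, variance of Z = 3655.94

mean of Z = 4.5·mean of D + 8·mean of Y = 4.5·(-19) + 8·49 = 306.5.
variance of Z = a²·variance of D + b²·variance of Y + 2ab·covariance of D and Y with a = 4.5, b = 8.
= 4.5²·83.6 + 8²·77 + 2·4.5·8·(-41.18)
= 1692.9 + 4928 + (-2964.96) = 3655.94.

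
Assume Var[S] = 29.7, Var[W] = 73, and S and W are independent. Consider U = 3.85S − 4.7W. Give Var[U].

Var[U] = 2052.79825

Var[U] = a²·Var[S] + b²·Var[W] + 2ab·Cov[S, W] with a = 3.85, b = -4.7.
Independence gives Cov[S, W] = 0.
= 3.85²·29.7 + (-4.7)²·73 + 2·3.85·(-4.7)·0
= 440.22825 + 1612.57 + 0 = 2052.79825.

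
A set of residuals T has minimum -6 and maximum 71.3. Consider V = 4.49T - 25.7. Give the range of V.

Range(V) = 347.077

Range of T = 71.3 − (-6) = 77.3.
Range(V) = |a|·Range(T) = |4.49|·77.3 = 347.077.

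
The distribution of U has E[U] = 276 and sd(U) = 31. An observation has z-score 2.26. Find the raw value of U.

U = 346.06

U = E[U] + z·sd(U) = 276 + 2.26·31 = 346.06.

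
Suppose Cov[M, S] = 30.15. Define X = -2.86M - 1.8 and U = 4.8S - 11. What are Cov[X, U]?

Cov[X, U] = -413.8992

Cov[X, U] = a·c·Cov[M, S] = (-2.86)·4.8·30.15 = -413.8992. Additive constants drop out.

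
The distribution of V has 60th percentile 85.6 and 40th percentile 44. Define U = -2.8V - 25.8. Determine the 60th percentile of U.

60th percentile of U = -149

Since a = -2.8 < 0 the transformation is decreasing, reversing order: the 60th percentile of U corresponds to the 40th percentile of V.
So P_{60}(U) = a·P_{40}(V) + b = (-2.8)·44 + (-25.8) = -149.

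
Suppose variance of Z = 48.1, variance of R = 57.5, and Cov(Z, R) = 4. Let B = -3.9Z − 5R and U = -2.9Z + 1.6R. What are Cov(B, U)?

Cov(B, U) = 117.051

By bilinearity, Cov(B, U) = ac·variance of Z + bd·variance of R + (ad+bc)·Cov(Z, R), with a=-3.9, b=-5, c=-2.9, d=1.6.
ac·variance of Z = (-3.9)·(-2.9)·48.1 = 544.011
bd·variance of R = (-5)·1.6·57.5 = -460
(ad+bc)·Cov(Z, R) = (8.26)·4 = 33.04
Cov(B, U) = 544.011 + (-460) + 33.04 = 117.051.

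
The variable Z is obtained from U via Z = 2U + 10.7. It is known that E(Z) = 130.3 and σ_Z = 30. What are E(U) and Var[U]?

From Z = 2U + 10.7: E(Z) = a·E(U) + b, so E(U) = (E(Z) − b)/a = (130.3 − 10.7)/2 = 59.8.
Var[Z] = 30² = 900.
Var[Z] = a²·Var[U], so Var[U] = 900/2² = 225.

E(U) = 59.8, Var[U] = 225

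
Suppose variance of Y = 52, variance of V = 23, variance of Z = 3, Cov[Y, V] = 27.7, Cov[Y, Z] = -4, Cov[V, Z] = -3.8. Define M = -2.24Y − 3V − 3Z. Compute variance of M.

variance of M = 745.0432

variance of M = a²·variance of Y + b²·variance of V + c²·variance of Z + 2ab·Cov[Y, V] + 2ac·Cov[Y, Z] + 2bc·Cov[V, Z], with a = -2.24, b = -3, c = -3.
= 260.9152 + 207 + 27 + 372.288 + (-53.76) + (-68.4)
= 745.0432.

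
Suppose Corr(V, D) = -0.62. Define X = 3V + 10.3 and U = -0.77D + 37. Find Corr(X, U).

Corr(X, U) = 0.62

Linear rescalings preserve |correlation|; the slopes 3 and -0.77 have opposite signs, so the correlation flips sign: Corr(X, U) = −Corr(V, D) = 0.62.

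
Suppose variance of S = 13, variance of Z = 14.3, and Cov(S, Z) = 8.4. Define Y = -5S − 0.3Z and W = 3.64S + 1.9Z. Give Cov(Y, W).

By bilinearity, Cov(Y, W) = ac·variance of S + bd·variance of Z + (ad+bc)·Cov(S, Z), with a=-5, b=-0.3, c=3.64, d=1.9.
ac·variance of S = (-5)·3.64·13 = -236.6
bd·variance of Z = (-0.3)·1.9·14.3 = -8.151
(ad+bc)·Cov(S, Z) = (-10.592)·8.4 = -88.9728
Cov(Y, W) = -236.6 + (-8.151) + (-88.9728) = -333.7238.

Cov(Y, W) = -333.7238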